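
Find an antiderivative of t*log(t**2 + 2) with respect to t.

Let u = t**2 + 2, so du = (2*t) dt.
The integral becomes (1/2)·∫ log(u) du; integrate by parts with u′=log(u), dv′=du.

t**2*log(t**2 + 2)/2 - t**2/2 + log(t**2 + 2) + C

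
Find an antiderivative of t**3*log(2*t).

t**4*(log(t) + log(2))/4 - t**4/16 + C

Use integration by parts with u = log(2*t), dv = t**3 dt.
Then du = 1/t dt and v = t**4/4.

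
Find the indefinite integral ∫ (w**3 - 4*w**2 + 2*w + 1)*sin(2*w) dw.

-w**3*cos(2*w)/2 + 3*w**2*sin(2*w)/4 + 2*w**2*cos(2*w) - 2*w*sin(2*w) - w*cos(2*w)/4 + sin(2*w)/8 - 3*cos(2*w)/2 + C

Use integration by parts with u = w**3 - 4*w**2 + 2*w + 1, dv = sin(2*w) dw, so v = -cos(2*w)/2.
Apply parts 3 times (tabular method): alternate signs, differentiate u down to 0, integrate dv up.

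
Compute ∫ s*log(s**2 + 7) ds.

s**2*log(s**2 + 7)/2 - s**2/2 + 7*log(s**2 + 7)/2 + C

Let u = s**2 + 7, so du = (2*s) ds.
The integral becomes (1/2)·∫ log(u) du; integrate by parts with u′=log(u), dv′=du.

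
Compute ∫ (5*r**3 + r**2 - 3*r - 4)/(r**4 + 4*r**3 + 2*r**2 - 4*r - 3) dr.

-log(r - 1)/16 - 5*log(r + 1)/2 + 121*log(r + 3)/16 - 5/(4*r + 4) + C

Factor the denominator: (r - 1)*(r + 1)**2*(r + 3).
Partial-fraction decomposition: 121/(16*(r + 3)) - 5/(2*(r + 1)) + 5/(4*(r + 1)**2) - 1/(16*(r - 1)).
Integrate each term; A/(r−a) gives A·log|r−a|; A/(r−a)² gives −A/(r−a).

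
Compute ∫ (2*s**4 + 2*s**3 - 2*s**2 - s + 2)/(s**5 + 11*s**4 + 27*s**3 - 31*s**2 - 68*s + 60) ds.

Factor the denominator: (s - 1)**2*(s + 2)*(s + 5)*(s + 6).
Partial-fraction decomposition: 524/(49*(s + 6)) - 319/(36*(s + 5)) + 1/(9*(s + 2)) + 11/(196*(s - 1)) + 1/(42*(s - 1)**2).
Integrate each term; A/(s−a) gives A·log|s−a|; A/(s−a)² gives −A/(s−a).

11*log(s - 1)/196 + log(s + 2)/9 - 319*log(s + 5)/36 + 524*log(s + 6)/49 - 1/(42*s - 42) + C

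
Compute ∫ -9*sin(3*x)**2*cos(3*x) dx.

Let u = sin(3*x), so du = (3*cos(3*x)) dx.
Rewriting, the integral becomes -3·∫ u^2 du = -3·u^3/3.
Substituting back, u = sin(3*x).

-sin(3*x)**3 + C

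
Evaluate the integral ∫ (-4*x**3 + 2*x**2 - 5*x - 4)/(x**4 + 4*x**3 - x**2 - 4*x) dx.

Factor the denominator: x*(x - 1)*(x + 1)*(x + 4).
Partial-fraction decomposition: -76/(15*(x + 4)) + 7/(6*(x + 1)) - 11/(10*(x - 1)) + 1/x.
Integrate each term: A/(x−a) contributes A·log|x−a|.

log(x) - 11*log(x - 1)/10 + 7*log(x + 1)/6 - 76*log(x + 4)/15 + C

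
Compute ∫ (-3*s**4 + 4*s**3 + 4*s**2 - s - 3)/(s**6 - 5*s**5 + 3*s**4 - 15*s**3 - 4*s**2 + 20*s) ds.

-3*log(s)/20 - 1283*log(s - 5)/3480 - log(s - 1)/40 + log(s + 1)/12 + 267*log(s**2 + 4)/1160 - 76*atan(s/2)/145 + C

Factor the denominator: s*(s - 5)*(s - 1)*(s + 1)*(s**2 + 4).
Partial-fraction decomposition: (267*s - 608)/(580*(s**2 + 4)) + 1/(12*(s + 1)) - 1/(40*(s - 1)) - 1283/(3480*(s - 5)) - 3/(20*s).
Integrate each term; A/(s−a) gives A·log|s−a|; the (Bs+D)/(s²+p²) term gives a log and an atan.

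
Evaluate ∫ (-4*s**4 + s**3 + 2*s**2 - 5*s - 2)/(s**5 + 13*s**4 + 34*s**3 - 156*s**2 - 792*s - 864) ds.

Factor the denominator: (s - 4)*(s + 2)*(s + 3)*(s + 6)**2.
Partial-fraction decomposition: 13/(18*(s + 6)) + 265/(6*(s + 6)**2) - 320/(63*(s + 3)) + 7/(12*(s + 2)) - 19/(84*(s - 4)).
Integrate each term; A/(s−a) gives A·log|s−a|; A/(s−a)² gives −A/(s−a).

-19*log(s - 4)/84 + 7*log(s + 2)/12 - 320*log(s + 3)/63 + 13*log(s + 6)/18 - 265/(6*s + 36) + C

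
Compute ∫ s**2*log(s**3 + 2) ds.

Let u = s**3 + 2, so du = (3*s**2) ds.
The integral becomes (1/3)·∫ log(u) du; integrate by parts with u′=log(u), dv′=du.

s**3*log(s**3 + 2)/3 - s**3/3 + 2*log(s**3 + 2)/3 + C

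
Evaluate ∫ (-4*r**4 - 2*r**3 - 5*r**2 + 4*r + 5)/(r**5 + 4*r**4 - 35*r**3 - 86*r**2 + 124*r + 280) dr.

-475*log(r - 5)/294 + 29*log(r - 2)/144 + 16003*log(r + 2)/19600 - 1531*log(r + 7)/450 + 71/(140*r + 280) + C

Factor the denominator: (r - 5)*(r - 2)*(r + 2)**2*(r + 7).
Partial-fraction decomposition: -1531/(450*(r + 7)) + 16003/(19600*(r + 2)) - 71/(140*(r + 2)**2) + 29/(144*(r - 2)) - 475/(294*(r - 5)).
Integrate each term; A/(r−a) gives A·log|r−a|; A/(r−a)² gives −A/(r−a).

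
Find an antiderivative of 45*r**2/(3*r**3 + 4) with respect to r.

5*log(3*r**3 + 4) + C

Let u = 3*r**3 + 4, so du = (9*r**2) dr.
Rewriting, the integral becomes 5·∫ 1/u du = 5·log(u).
Substituting back, u = 3*r**3 + 4.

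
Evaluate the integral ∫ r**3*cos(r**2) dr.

r**2*sin(r**2)/2 + cos(r**2)/2 + C

Let u = r², du = 2r dr; rewrite as (1/2)∫ u^1·cos(1u) du.
Now integrate by parts 1 time.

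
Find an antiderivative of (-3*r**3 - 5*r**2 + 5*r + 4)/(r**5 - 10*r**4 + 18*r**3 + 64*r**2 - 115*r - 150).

Factor the denominator: (r - 5)**2*(r - 3)*(r + 1)*(r + 2).
Partial-fraction decomposition: -2/(245*(r + 2)) + 1/(48*(r + 1)) - 107/(80*(r - 3)) + 779/(588*(r - 5)) - 157/(28*(r - 5)**2).
Integrate each term; A/(r−a) gives A·log|r−a|; A/(r−a)² gives −A/(r−a).

779*log(r - 5)/588 - 107*log(r - 3)/80 + log(r + 1)/48 - 2*log(r + 2)/245 + 157/(28*r - 140) + C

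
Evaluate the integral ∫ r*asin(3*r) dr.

r**2*asin(3*r)/2 + r*sqrt(-9*r**2 + 1)/12 - asin(3*r)/36 + C

Use integration by parts with u = arcsin(3*r), dv = r dr.
Then du = 3/sqrt(-9*r**2 + 1) dr.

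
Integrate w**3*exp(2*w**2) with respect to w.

(2*w**2 - 1)*exp(2*w**2)/8 + C

Let u = w², du = 2w dw; rewrite as (1/2)∫ u^1·exp(2u) du.
Now integrate by parts 1 time.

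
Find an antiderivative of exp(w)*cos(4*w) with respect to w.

4*exp(w)*sin(4*w)/17 + exp(w)*cos(4*w)/17 + C

Let I denote the integral. Integrate by parts with u = cos(4*w), dv = exp(w) dw, so v = exp(w): I = exp(w)*cos(4*w) + 4·∫ exp(w)*sin(4*w) dw.
Apply parts again with u = sin(4*w), dv = exp(w) dw: ∫ exp(w)*sin(4*w) dw = exp(w)*sin(4*w) − 4·I. Substituting back brings back I: I = 4*exp(w)*sin(4*w) + exp(w)*cos(4*w) − 16·I.
Solving for I: (1 + 16)·I equals the remaining terms, so I = (1/17)·(4*exp(w)*sin(4*w) + exp(w)*cos(4*w)).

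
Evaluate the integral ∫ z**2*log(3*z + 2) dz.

Use integration by parts with u = log(3*z + 2), dv = z**2 dz.
Then du = 3/(3*z + 2) dz and v = z**3/3.

z**3*log(3*z + 2)/3 - z**3/9 + z**2/9 - 4*z/27 + 8*log(3*z + 2)/81 + C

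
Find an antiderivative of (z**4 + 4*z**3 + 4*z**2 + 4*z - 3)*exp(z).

(z**4 + 4*z**2 - 4*z + 1)*exp(z) + C

Use integration by parts with u = z**4 + 4*z**3 + 4*z**2 + 4*z - 3, dv = exp(z) dz, so v = exp(z).
Apply parts 4 times (tabular method): alternate signs, differentiate u down to 0, integrate dv up.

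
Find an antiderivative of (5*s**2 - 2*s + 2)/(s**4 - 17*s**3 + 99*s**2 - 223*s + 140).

233*log(s - 7)/36 - 117*log(s - 5)/8 + 74*log(s - 4)/9 - 5*log(s - 1)/72 + C

Factor the denominator: (s - 7)*(s - 5)*(s - 4)*(s - 1).
Partial-fraction decomposition: -5/(72*(s - 1)) + 74/(9*(s - 4)) - 117/(8*(s - 5)) + 233/(36*(s - 7)).
Integrate each term: A/(s−a) contributes A·log|s−a|.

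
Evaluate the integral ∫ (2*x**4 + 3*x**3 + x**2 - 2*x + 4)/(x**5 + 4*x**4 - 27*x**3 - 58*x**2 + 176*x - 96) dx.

179*log(x - 4)/180 - 1777*log(x - 1)/11025 - 87*log(x + 4)/100 + 499*log(x + 6)/245 + 8/(105*x - 105) + C

Factor the denominator: (x - 4)*(x - 1)**2*(x + 4)*(x + 6).
Partial-fraction decomposition: 499/(245*(x + 6)) - 87/(100*(x + 4)) - 1777/(11025*(x - 1)) - 8/(105*(x - 1)**2) + 179/(180*(x - 4)).
Integrate each term; A/(x−a) gives A·log|x−a|; A/(x−a)² gives −A/(x−a).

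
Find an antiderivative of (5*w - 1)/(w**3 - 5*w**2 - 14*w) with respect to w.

Factor the denominator: w*(w - 7)*(w + 2).
Partial-fraction decomposition: -11/(18*(w + 2)) + 34/(63*(w - 7)) + 1/(14*w).
Integrate each term: A/(w−a) contributes A·log|w−a|.

log(w)/14 + 34*log(w - 7)/63 - 11*log(w + 2)/18 + C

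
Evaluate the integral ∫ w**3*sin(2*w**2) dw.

-w**2*cos(2*w**2)/4 + sin(2*w**2)/8 + C

Let u = w², du = 2w dw; rewrite as (1/2)∫ u^1·sin(2u) du.
Now integrate by parts 1 time.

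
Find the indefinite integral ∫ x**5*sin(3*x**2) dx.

-x**4*cos(3*x**2)/6 + x**2*sin(3*x**2)/9 + cos(3*x**2)/27 + C

Let u = x², du = 2x dx; rewrite as (1/2)∫ u^2·sin(3u) du.
Now integrate by parts 2 times.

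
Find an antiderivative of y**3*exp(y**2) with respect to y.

(y**2 - 1)*exp(y**2)/2 + C

Let u = y², du = 2y dy; rewrite as (1/2)∫ u^1·exp(1u) du.
Now integrate by parts 1 time.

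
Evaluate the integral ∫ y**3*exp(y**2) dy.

Let u = y², du = 2y dy; rewrite as (1/2)∫ u^1·exp(1u) du.
Now integrate by parts 1 time.

(y**2 - 1)*exp(y**2)/2 + C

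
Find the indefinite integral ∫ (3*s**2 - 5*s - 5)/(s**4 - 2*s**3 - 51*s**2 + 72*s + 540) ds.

Factor the denominator: (s - 6)*(s - 5)*(s + 3)*(s + 6).
Partial-fraction decomposition: -133/(396*(s + 6)) + 37/(216*(s + 3)) - 45/(88*(s - 5)) + 73/(108*(s - 6)).
Integrate each term: A/(s−a) contributes A·log|s−a|.

73*log(s - 6)/108 - 45*log(s - 5)/88 + 37*log(s + 3)/216 - 133*log(s + 6)/396 + C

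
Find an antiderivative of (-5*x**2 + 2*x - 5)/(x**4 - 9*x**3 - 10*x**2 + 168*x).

-5*log(x)/168 - 236*log(x - 7)/77 + 173*log(x - 6)/60 + 93*log(x + 4)/440 + C

Factor the denominator: x*(x - 7)*(x - 6)*(x + 4).
Partial-fraction decomposition: 93/(440*(x + 4)) + 173/(60*(x - 6)) - 236/(77*(x - 7)) - 5/(168*x).
Integrate each term: A/(x−a) contributes A·log|x−a|.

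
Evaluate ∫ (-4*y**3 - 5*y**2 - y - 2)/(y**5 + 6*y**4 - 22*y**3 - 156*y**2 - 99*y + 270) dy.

-79*log(y - 5)/352 + 3*log(y - 1)/112 - 229*log(y + 3)/288 + 688*log(y + 6)/693 - 2/(3*y + 9) + C

Factor the denominator: (y - 5)*(y - 1)*(y + 3)**2*(y + 6).
Partial-fraction decomposition: 688/(693*(y + 6)) - 229/(288*(y + 3)) + 2/(3*(y + 3)**2) + 3/(112*(y - 1)) - 79/(352*(y - 5)).
Integrate each term; A/(y−a) gives A·log|y−a|; A/(y−a)² gives −A/(y−a).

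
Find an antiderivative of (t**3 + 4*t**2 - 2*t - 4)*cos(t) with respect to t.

t**3*sin(t) + 4*t**2*sin(t) + 3*t**2*cos(t) - 8*t*sin(t) + 8*t*cos(t) - 12*sin(t) - 8*cos(t) + C

Use integration by parts with u = t**3 + 4*t**2 - 2*t - 4, dv = cos(t) dt, so v = sin(t).
Apply parts 3 times (tabular method): alternate signs, differentiate u down to 0, integrate dv up.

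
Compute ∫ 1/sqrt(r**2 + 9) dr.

log(r + sqrt(r**2 + 9)) + C

Substitute r = 3·tan(θ), so dr = 3·sec(θ)^2 dθ and the radical becomes sqrt(r**2 + 9) = 3·sec(θ) by the Pythagorean identity.
Integrate the resulting trig expression in θ, then back-substitute tan(θ) = r/3, sec(θ) = sqrt(r**2 + 9)/3 (absorbing any constant into C).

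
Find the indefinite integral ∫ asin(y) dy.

y*asin(y) + sqrt(-y**2 + 1) + C

Use integration by parts with u = arcsin(y), dv = dy.
Then du = 1/sqrt(-y**2 + 1) dy.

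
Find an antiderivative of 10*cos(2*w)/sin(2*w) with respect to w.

5*log(sin(2*w)) + C

Let u = sin(2*w), so du = (2*cos(2*w)) dw.
Rewriting, the integral becomes 5·∫ 1/u du = 5·log(u).
Substituting back, u = sin(2*w).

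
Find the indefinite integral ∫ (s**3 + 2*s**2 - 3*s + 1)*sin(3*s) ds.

-s**3*cos(3*s)/3 + s**2*sin(3*s)/3 - 2*s**2*cos(3*s)/3 + 4*s*sin(3*s)/9 + 11*s*cos(3*s)/9 - 11*sin(3*s)/27 - 5*cos(3*s)/27 + C

Use integration by parts with u = s**3 + 2*s**2 - 3*s + 1, dv = sin(3*s) ds, so v = -cos(3*s)/3.
Apply parts 3 times (tabular method): alternate signs, differentiate u down to 0, integrate dv up.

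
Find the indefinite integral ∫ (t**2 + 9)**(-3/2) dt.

Substitute t = 3·tan(θ), so dt = 3·sec(θ)^2 dθ and the radical becomes sqrt(t**2 + 9) = 3·sec(θ) by the Pythagorean identity.
Integrate the resulting trig expression in θ, then back-substitute tan(θ) = t/3, sec(θ) = sqrt(t**2 + 9)/3 (absorbing any constant into C).

t/(9*sqrt(t**2 + 9)) + C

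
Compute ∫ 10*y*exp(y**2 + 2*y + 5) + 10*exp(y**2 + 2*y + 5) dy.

5*exp(y**2 + 2*y + 5) + C

Let u = y**2 + 2*y + 5, so du = (2*y + 2) dy.
Rewriting, the integral becomes 5·∫ e^u du = 5·e^u.
Substituting back, u = y**2 + 2*y + 5.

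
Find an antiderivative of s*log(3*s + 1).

Use integration by parts with u = log(3*s + 1), dv = s ds.
Then du = 3/(3*s + 1) ds and v = s**2/2.

s**2*log(3*s + 1)/2 - s**2/4 + s/6 - log(3*s + 1)/18 + C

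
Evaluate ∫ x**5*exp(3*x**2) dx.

Let u = x², du = 2x dx; rewrite as (1/2)∫ u^2·exp(3u) du.
Now integrate by parts 2 times.

(9*x**4 - 6*x**2 + 2)*exp(3*x**2)/54 + C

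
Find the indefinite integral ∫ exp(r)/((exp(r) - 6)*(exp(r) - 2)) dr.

log(exp(r) - 6)/4 - log(exp(r) - 2)/4 + C

Let u = e^r, du = e^r dr.
The integral becomes ∫ du/((u-2)(u-6)); decompose into partial fractions.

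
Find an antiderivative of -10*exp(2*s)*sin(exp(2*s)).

Let u = exp(2*s), so du = (2*exp(2*s)) ds.
Rewriting, the integral becomes -5·∫ sin(u) du = -5·-cos(u).
Substituting back, u = exp(2*s).

5*cos(exp(2*s)) + C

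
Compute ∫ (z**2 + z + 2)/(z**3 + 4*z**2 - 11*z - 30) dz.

Factor the denominator: (z - 3)*(z + 2)*(z + 5).
Partial-fraction decomposition: 11/(12*(z + 5)) - 4/(15*(z + 2)) + 7/(20*(z - 3)).
Integrate each term: A/(z−a) contributes A·log|z−a|.

7*log(z - 3)/20 - 4*log(z + 2)/15 + 11*log(z + 5)/12 + C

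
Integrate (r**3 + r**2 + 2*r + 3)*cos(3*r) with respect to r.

Use integration by parts with u = r**3 + r**2 + 2*r + 3, dv = cos(3*r) dr, so v = sin(3*r)/3.
Apply parts 3 times (tabular method): alternate signs, differentiate u down to 0, integrate dv up.

r**3*sin(3*r)/3 + r**2*sin(3*r)/3 + r**2*cos(3*r)/3 + 4*r*sin(3*r)/9 + 2*r*cos(3*r)/9 + 25*sin(3*r)/27 + 4*cos(3*r)/27 + C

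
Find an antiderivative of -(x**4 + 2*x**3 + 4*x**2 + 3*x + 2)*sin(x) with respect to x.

Use integration by parts with u = x**4 + 2*x**3 + 4*x**2 + 3*x + 2, dv = -sin(x) dx, so v = cos(x).
Apply parts 4 times (tabular method): alternate signs, differentiate u down to 0, integrate dv up.

x**4*cos(x) - 4*x**3*sin(x) + 2*x**3*cos(x) - 6*x**2*sin(x) - 8*x**2*cos(x) + 16*x*sin(x) - 9*x*cos(x) + 9*sin(x) + 18*cos(x) + C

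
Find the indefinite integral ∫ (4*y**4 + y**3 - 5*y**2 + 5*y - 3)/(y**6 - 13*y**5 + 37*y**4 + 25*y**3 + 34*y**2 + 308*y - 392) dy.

Factor the denominator: (y - 7)**2*(y - 1)*(y + 2)*(y**2 + 4).
Partial-fraction decomposition: -(10663*y + 16818)/(112360*(y**2 + 4)) - 23/(1944*(y + 2)) + 1/(270*(y - 1)) + 140651/(1365174*(y - 7)) + 4867/(1431*(y - 7)**2).
Integrate each term; A/(y−a) gives A·log|y−a|; the (By+D)/(y²+p²) term gives a log and an atan.

140651*log(y - 7)/1365174 + log(y - 1)/270 - 23*log(y + 2)/1944 - 10663*log(y**2 + 4)/224720 - 8409*atan(y/2)/112360 - 4867/(1431*y - 10017) + C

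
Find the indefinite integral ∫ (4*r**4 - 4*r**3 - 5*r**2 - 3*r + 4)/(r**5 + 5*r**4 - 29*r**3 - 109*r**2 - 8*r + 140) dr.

Factor the denominator: (r - 5)*(r - 1)*(r + 2)**2*(r + 7).
Partial-fraction decomposition: 2689/(600*(r + 7)) - 14201/(11025*(r + 2)) + 86/(105*(r + 2)**2) + 1/(72*(r - 1)) + 233/(294*(r - 5)).
Integrate each term; A/(r−a) gives A·log|r−a|; A/(r−a)² gives −A/(r−a).

233*log(r - 5)/294 + log(r - 1)/72 - 14201*log(r + 2)/11025 + 2689*log(r + 7)/600 - 86/(105*r + 210) + C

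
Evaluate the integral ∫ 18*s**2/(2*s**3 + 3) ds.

Let u = 2*s**3 + 3, so du = (6*s**2) ds.
Rewriting, the integral becomes 3·∫ 1/u du = 3·log(u).
Substituting back, u = 2*s**3 + 3.

3*log(2*s**3 + 3) + C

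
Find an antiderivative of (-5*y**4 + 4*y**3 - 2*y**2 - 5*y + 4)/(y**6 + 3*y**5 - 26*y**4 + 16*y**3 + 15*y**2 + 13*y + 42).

Factor the denominator: (y - 3)*(y - 2)*(y + 1)*(y + 7)*(y**2 + 1).
Partial-fraction decomposition: -(32*y + 1)/(250*(y**2 + 1)) + 3359/(6750*(y + 7)) - 1/(72*(y + 1)) + 62/(135*(y - 2)) - 163/(200*(y - 3)).
Integrate each term; A/(y−a) gives A·log|y−a|; the (By+D)/(y²+p²) term gives a log and an atan.

-163*log(y - 3)/200 + 62*log(y - 2)/135 - log(y + 1)/72 + 3359*log(y + 7)/6750 - 8*log(y**2 + 1)/125 - atan(y)/250 + C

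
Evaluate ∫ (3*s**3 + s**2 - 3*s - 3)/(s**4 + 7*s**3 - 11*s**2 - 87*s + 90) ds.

Factor the denominator: (s - 3)*(s - 1)*(s + 5)*(s + 6).
Partial-fraction decomposition: 199/(21*(s + 6)) - 169/(24*(s + 5)) + 1/(42*(s - 1)) + 13/(24*(s - 3)).
Integrate each term: A/(s−a) contributes A·log|s−a|.

13*log(s - 3)/24 + log(s - 1)/42 - 169*log(s + 5)/24 + 199*log(s + 6)/21 + C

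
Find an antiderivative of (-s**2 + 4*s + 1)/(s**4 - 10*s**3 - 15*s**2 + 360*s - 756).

Factor the denominator: (s - 7)*(s - 6)*(s - 3)*(s + 6).
Partial-fraction decomposition: 59/(1404*(s + 6)) + 1/(27*(s - 3)) + 11/(36*(s - 6)) - 5/(13*(s - 7)).
Integrate each term: A/(s−a) contributes A·log|s−a|.

-5*log(s - 7)/13 + 11*log(s - 6)/36 + log(s - 3)/27 + 59*log(s + 6)/1404 + C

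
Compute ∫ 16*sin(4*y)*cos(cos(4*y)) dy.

-4*sin(cos(4*y)) + C

Let u = cos(4*y), so du = (-4*sin(4*y)) dy.
Rewriting, the integral becomes -4·∫ cos(u) du = -4·sin(u).
Substituting back, u = cos(4*y).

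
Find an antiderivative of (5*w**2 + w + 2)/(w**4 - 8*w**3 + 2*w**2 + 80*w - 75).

3*log(w - 5)/64 + log(w - 1)/8 - 11*log(w + 3)/64 - 33/(8*w - 40) + C

Factor the denominator: (w - 5)**2*(w - 1)*(w + 3).
Partial-fraction decomposition: -11/(64*(w + 3)) + 1/(8*(w - 1)) + 3/(64*(w - 5)) + 33/(8*(w - 5)**2).
Integrate each term; A/(w−a) gives A·log|w−a|; A/(w−a)² gives −A/(w−a).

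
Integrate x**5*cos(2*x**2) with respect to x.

x**4*sin(2*x**2)/4 + x**2*cos(2*x**2)/4 - sin(2*x**2)/8 + C

Let u = x², du = 2x dx; rewrite as (1/2)∫ u^2·cos(2u) du.
Now integrate by parts 2 times.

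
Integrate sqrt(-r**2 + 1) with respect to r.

Substitute r = sin(θ), so dr = cos(θ) dθ and the radical becomes sqrt(-r**2 + 1) = cos(θ) by the Pythagorean identity.
Integrate the resulting trig expression in θ, then back-substitute θ = asin(r), sin(θ) = r, cos(θ) = sqrt(-r**2 + 1) (absorbing any constant into C).

r*sqrt(-r**2 + 1)/2 + asin(r)/2 + C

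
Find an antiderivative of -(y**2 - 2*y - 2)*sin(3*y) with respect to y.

Use integration by parts with u = y**2 - 2*y - 2, dv = -sin(3*y) dy, so v = cos(3*y)/3.
Apply parts 2 times (tabular method): alternate signs, differentiate u down to 0, integrate dv up.

y**2*cos(3*y)/3 - 2*y*sin(3*y)/9 - 2*y*cos(3*y)/3 + 2*sin(3*y)/9 - 20*cos(3*y)/27 + C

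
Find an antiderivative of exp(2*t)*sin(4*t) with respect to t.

exp(2*t)*sin(4*t)/10 - exp(2*t)*cos(4*t)/5 + C

Let I denote the integral. Integrate by parts with u = sin(4*t), dv = exp(2*t) dt, so v = exp(2*t)/2: I = exp(2*t)*sin(4*t)/2 − 2·∫ exp(2*t)*cos(4*t) dt.
Apply parts again with u = cos(4*t), dv = exp(2*t) dt: ∫ exp(2*t)*cos(4*t) dt = exp(2*t)*cos(4*t)/2 + 2·I. Substituting back brings back I: I = exp(2*t)*sin(4*t)/2 - exp(2*t)*cos(4*t) − 4·I.
Solving for I: (1 + 4)·I equals the remaining terms, so I = (1/5)·(exp(2*t)*sin(4*t)/2 - exp(2*t)*cos(4*t)).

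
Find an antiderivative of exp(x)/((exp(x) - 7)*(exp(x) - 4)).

log(exp(x) - 7)/3 - log(exp(x) - 4)/3 + C

Let u = e^x, du = e^x dx.
The integral becomes ∫ du/((u-7)(u-4)); decompose into partial fractions.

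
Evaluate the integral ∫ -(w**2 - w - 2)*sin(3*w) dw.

w**2*cos(3*w)/3 - 2*w*sin(3*w)/9 - w*cos(3*w)/3 + sin(3*w)/9 - 20*cos(3*w)/27 + C

Use integration by parts with u = w**2 - w - 2, dv = -sin(3*w) dw, so v = cos(3*w)/3.
Apply parts 2 times (tabular method): alternate signs, differentiate u down to 0, integrate dv up.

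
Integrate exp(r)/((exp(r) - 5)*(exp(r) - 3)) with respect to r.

Let u = e^r, du = e^r dr.
The integral becomes ∫ du/((u-5)(u-3)); decompose into partial fractions.

log(exp(r) - 5)/2 - log(exp(r) - 3)/2 + C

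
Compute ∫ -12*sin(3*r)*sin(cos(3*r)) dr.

-4*cos(cos(3*r)) + C

Let u = cos(3*r), so du = (-3*sin(3*r)) dr.
Rewriting, the integral becomes 4·∫ sin(u) du = 4·-cos(u).
Substituting back, u = cos(3*r).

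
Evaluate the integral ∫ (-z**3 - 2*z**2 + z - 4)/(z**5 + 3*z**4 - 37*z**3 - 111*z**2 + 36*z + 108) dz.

Factor the denominator: (z - 6)*(z - 1)*(z + 1)*(z + 3)*(z + 6).
Partial-fraction decomposition: 67/(630*(z + 6)) - 1/(108*(z + 3)) - 3/(70*(z + 1)) + 3/(140*(z - 1)) - 143/(1890*(z - 6)).
Integrate each term: A/(z−a) contributes A·log|z−a|.

-143*log(z - 6)/1890 + 3*log(z - 1)/140 - 3*log(z + 1)/70 - log(z + 3)/108 + 67*log(z + 6)/630 + C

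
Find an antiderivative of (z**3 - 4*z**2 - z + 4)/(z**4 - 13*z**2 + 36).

Factor the denominator: (z - 3)*(z - 2)*(z + 2)*(z + 3).
Partial-fraction decomposition: 28/(15*(z + 3)) - 9/(10*(z + 2)) + 3/(10*(z - 2)) - 4/(15*(z - 3)).
Integrate each term: A/(z−a) contributes A·log|z−a|.

-4*log(z - 3)/15 + 3*log(z - 2)/10 - 9*log(z + 2)/10 + 28*log(z + 3)/15 + C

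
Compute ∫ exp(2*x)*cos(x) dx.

exp(2*x)*sin(x)/5 + 2*exp(2*x)*cos(x)/5 + C

Let I denote the integral. Integrate by parts with u = cos(x), dv = exp(2*x) dx, so v = exp(2*x)/2: I = exp(2*x)*cos(x)/2 + (1/2)·∫ exp(2*x)*sin(x) dx.
Apply parts again with u = sin(x), dv = exp(2*x) dx: ∫ exp(2*x)*sin(x) dx = exp(2*x)*sin(x)/2 − (1/2)·I. Substituting back brings back I: I = exp(2*x)*sin(x)/4 + exp(2*x)*cos(x)/2 − (1/4)·I.
Solving for I: (1 + 1/4)·I equals the remaining terms, so I = (4/5)·(exp(2*x)*sin(x)/4 + exp(2*x)*cos(x)/2).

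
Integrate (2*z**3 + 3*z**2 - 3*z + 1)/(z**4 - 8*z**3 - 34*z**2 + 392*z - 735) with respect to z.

Factor the denominator: (z - 7)*(z - 5)*(z - 3)*(z + 7).
Partial-fraction decomposition: 517/(1680*(z + 7)) + 73/(80*(z - 3)) - 311/(48*(z - 5)) + 813/(112*(z - 7)).
Integrate each term: A/(z−a) contributes A·log|z−a|.

813*log(z - 7)/112 - 311*log(z - 5)/48 + 73*log(z - 3)/80 + 517*log(z + 7)/1680 + C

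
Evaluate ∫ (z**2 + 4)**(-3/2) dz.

z/(4*sqrt(z**2 + 4)) + C

Substitute z = 2·tan(θ), so dz = 2·sec(θ)^2 dθ and the radical becomes sqrt(z**2 + 4) = 2·sec(θ) by the Pythagorean identity.
Integrate the resulting trig expression in θ, then back-substitute tan(θ) = z/2, sec(θ) = sqrt(z**2 + 4)/2 (absorbing any constant into C).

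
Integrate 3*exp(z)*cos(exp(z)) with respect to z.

3*sin(exp(z)) + C

Let u = exp(z), so du = (exp(z)) dz.
Rewriting, the integral becomes 3·∫ cos(u) du = 3·sin(u).
Substituting back, u = exp(z).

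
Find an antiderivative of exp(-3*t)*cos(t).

exp(-3*t)*sin(t)/10 - 3*exp(-3*t)*cos(t)/10 + C

Let I denote the integral. Integrate by parts with u = cos(t), dv = exp(-3*t) dt, so v = -exp(-3*t)/3: I = -exp(-3*t)*cos(t)/3 − (1/3)·∫ exp(-3*t)*sin(t) dt.
Apply parts again with u = sin(t), dv = exp(-3*t) dt: ∫ exp(-3*t)*sin(t) dt = -exp(-3*t)*sin(t)/3 + (1/3)·I. Substituting back brings back I: I = exp(-3*t)*sin(t)/9 - exp(-3*t)*cos(t)/3 − (1/9)·I.
Solving for I: (1 + 1/9)·I equals the remaining terms, so I = (9/10)·(exp(-3*t)*sin(t)/9 - exp(-3*t)*cos(t)/3).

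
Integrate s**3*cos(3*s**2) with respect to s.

s**2*sin(3*s**2)/6 + cos(3*s**2)/18 + C

Let u = s², du = 2s ds; rewrite as (1/2)∫ u^1·cos(3u) du.
Now integrate by parts 1 time.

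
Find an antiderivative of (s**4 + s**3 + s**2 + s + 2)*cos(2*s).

Use integration by parts with u = s**4 + s**3 + s**2 + s + 2, dv = cos(2*s) ds, so v = sin(2*s)/2.
Apply parts 4 times (tabular method): alternate signs, differentiate u down to 0, integrate dv up.

s**4*sin(2*s)/2 + s**3*sin(2*s)/2 + s**3*cos(2*s) - s**2*sin(2*s) + 3*s**2*cos(2*s)/4 - s*sin(2*s)/4 - s*cos(2*s) + 3*sin(2*s)/2 - cos(2*s)/8 + C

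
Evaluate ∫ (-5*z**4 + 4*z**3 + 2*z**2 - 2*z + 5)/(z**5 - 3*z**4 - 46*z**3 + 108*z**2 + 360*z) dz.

log(z)/72 - 5551*log(z - 6)/576 + 516*log(z - 5)/77 + 95*log(z + 2)/448 - 7255*log(z + 6)/3168 + C

Factor the denominator: z*(z - 6)*(z - 5)*(z + 2)*(z + 6).
Partial-fraction decomposition: -7255/(3168*(z + 6)) + 95/(448*(z + 2)) + 516/(77*(z - 5)) - 5551/(576*(z - 6)) + 1/(72*z).
Integrate each term: A/(z−a) contributes A·log|z−a|.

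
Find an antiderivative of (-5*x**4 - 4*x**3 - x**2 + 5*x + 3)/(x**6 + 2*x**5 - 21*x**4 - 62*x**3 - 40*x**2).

Factor the denominator: x**2*(x - 5)*(x + 1)*(x + 2)*(x + 4).
Partial-fraction decomposition: 1057/(864*(x + 4)) - 59/(56*(x + 2)) + 2/(9*(x + 1)) - 1811/(4725*(x - 5)) - 7/(800*x) - 3/(40*x**2).
Integrate each term; A/(x−a) gives A·log|x−a|; A/(x−a)² gives −A/(x−a).

-7*log(x)/800 - 1811*log(x - 5)/4725 + 2*log(x + 1)/9 - 59*log(x + 2)/56 + 1057*log(x + 4)/864 + 3/(40*x) + C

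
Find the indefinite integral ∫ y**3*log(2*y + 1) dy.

Use integration by parts with u = log(2*y + 1), dv = y**3 dy.
Then du = 2/(2*y + 1) dy and v = y**4/4.

y**4*log(2*y + 1)/4 - y**4/16 + y**3/24 - y**2/32 + y/32 - log(2*y + 1)/64 + C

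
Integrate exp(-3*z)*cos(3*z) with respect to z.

Let I denote the integral. Integrate by parts with u = cos(3*z), dv = exp(-3*z) dz, so v = -exp(-3*z)/3: I = -exp(-3*z)*cos(3*z)/3 − ∫ exp(-3*z)*sin(3*z) dz.
Apply parts again with u = sin(3*z), dv = exp(-3*z) dz: ∫ exp(-3*z)*sin(3*z) dz = -exp(-3*z)*sin(3*z)/3 + I. Substituting back brings back I: I = exp(-3*z)*sin(3*z)/3 - exp(-3*z)*cos(3*z)/3 − I.
Solving for I: (1 + 1)·I equals the remaining terms, so I = (1/2)·(exp(-3*z)*sin(3*z)/3 - exp(-3*z)*cos(3*z)/3).

exp(-3*z)*sin(3*z)/6 - exp(-3*z)*cos(3*z)/6 + C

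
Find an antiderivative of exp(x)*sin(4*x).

exp(x)*sin(4*x)/17 - 4*exp(x)*cos(4*x)/17 + C

Let I denote the integral. Integrate by parts with u = sin(4*x), dv = exp(x) dx, so v = exp(x): I = exp(x)*sin(4*x) − 4·∫ exp(x)*cos(4*x) dx.
Apply parts again with u = cos(4*x), dv = exp(x) dx: ∫ exp(x)*cos(4*x) dx = exp(x)*cos(4*x) + 4·I. Substituting back brings back I: I = exp(x)*sin(4*x) - 4*exp(x)*cos(4*x) − 16·I.
Solving for I: (1 + 16)·I equals the remaining terms, so I = (1/17)·(exp(x)*sin(4*x) - 4*exp(x)*cos(4*x)).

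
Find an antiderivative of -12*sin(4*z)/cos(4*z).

Let u = cos(4*z), so du = (-4*sin(4*z)) dz.
Rewriting, the integral becomes 3·∫ 1/u du = 3·log(u).
Substituting back, u = cos(4*z).

3*log(cos(4*z)) + C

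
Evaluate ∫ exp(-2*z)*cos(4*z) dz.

exp(-2*z)*sin(4*z)/5 - exp(-2*z)*cos(4*z)/10 + C

Let I denote the integral. Integrate by parts with u = cos(4*z), dv = exp(-2*z) dz, so v = -exp(-2*z)/2: I = -exp(-2*z)*cos(4*z)/2 − 2·∫ exp(-2*z)*sin(4*z) dz.
Apply parts again with u = sin(4*z), dv = exp(-2*z) dz: ∫ exp(-2*z)*sin(4*z) dz = -exp(-2*z)*sin(4*z)/2 + 2·I. Substituting back brings back I: I = exp(-2*z)*sin(4*z) - exp(-2*z)*cos(4*z)/2 − 4·I.
Solving for I: (1 + 4)·I equals the remaining terms, so I = (1/5)·(exp(-2*z)*sin(4*z) - exp(-2*z)*cos(4*z)/2).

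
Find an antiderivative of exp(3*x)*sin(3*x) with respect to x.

exp(3*x)*sin(3*x)/6 - exp(3*x)*cos(3*x)/6 + C

Let I denote the integral. Integrate by parts with u = sin(3*x), dv = exp(3*x) dx, so v = exp(3*x)/3: I = exp(3*x)*sin(3*x)/3 − ∫ exp(3*x)*cos(3*x) dx.
Apply parts again with u = cos(3*x), dv = exp(3*x) dx: ∫ exp(3*x)*cos(3*x) dx = exp(3*x)*cos(3*x)/3 + I. Substituting back brings back I: I = exp(3*x)*sin(3*x)/3 - exp(3*x)*cos(3*x)/3 − I.
Solving for I: (1 + 1)·I equals the remaining terms, so I = (1/2)·(exp(3*x)*sin(3*x)/3 - exp(3*x)*cos(3*x)/3).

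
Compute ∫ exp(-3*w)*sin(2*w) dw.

Let I denote the integral. Integrate by parts with u = sin(2*w), dv = exp(-3*w) dw, so v = -exp(-3*w)/3: I = -exp(-3*w)*sin(2*w)/3 + (2/3)·∫ exp(-3*w)*cos(2*w) dw.
Apply parts again with u = cos(2*w), dv = exp(-3*w) dw: ∫ exp(-3*w)*cos(2*w) dw = -exp(-3*w)*cos(2*w)/3 − (2/3)·I. Substituting back brings back I: I = -exp(-3*w)*sin(2*w)/3 - 2*exp(-3*w)*cos(2*w)/9 − (4/9)·I.
Solving for I: (1 + 4/9)·I equals the remaining terms, so I = (9/13)·(-exp(-3*w)*sin(2*w)/3 - 2*exp(-3*w)*cos(2*w)/9).

-3*exp(-3*w)*sin(2*w)/13 - 2*exp(-3*w)*cos(2*w)/13 + C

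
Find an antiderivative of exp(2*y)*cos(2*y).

exp(2*y)*sin(2*y)/4 + exp(2*y)*cos(2*y)/4 + C

Let I denote the integral. Integrate by parts with u = cos(2*y), dv = exp(2*y) dy, so v = exp(2*y)/2: I = exp(2*y)*cos(2*y)/2 + ∫ exp(2*y)*sin(2*y) dy.
Apply parts again with u = sin(2*y), dv = exp(2*y) dy: ∫ exp(2*y)*sin(2*y) dy = exp(2*y)*sin(2*y)/2 − I. Substituting back brings back I: I = exp(2*y)*sin(2*y)/2 + exp(2*y)*cos(2*y)/2 − I.
Solving for I: (1 + 1)·I equals the remaining terms, so I = (1/2)·(exp(2*y)*sin(2*y)/2 + exp(2*y)*cos(2*y)/2).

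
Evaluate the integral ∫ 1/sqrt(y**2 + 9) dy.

log(y + sqrt(y**2 + 9)) + C

Substitute y = 3·tan(θ), so dy = 3·sec(θ)^2 dθ and the radical becomes sqrt(y**2 + 9) = 3·sec(θ) by the Pythagorean identity.
Integrate the resulting trig expression in θ, then back-substitute tan(θ) = y/3, sec(θ) = sqrt(y**2 + 9)/3 (absorbing any constant into C).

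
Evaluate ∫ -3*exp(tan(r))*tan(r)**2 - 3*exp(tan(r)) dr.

Let u = tan(r), so du = (tan(r)**2 + 1) dr.
Rewriting, the integral becomes -3·∫ e^u du = -3·e^u.
Substituting back, u = tan(r).

-3*exp(tan(r)) + C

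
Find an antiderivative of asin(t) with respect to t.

Use integration by parts with u = arcsin(t), dv = dt.
Then du = 1/sqrt(-t**2 + 1) dt.

t*asin(t) + sqrt(-t**2 + 1) + C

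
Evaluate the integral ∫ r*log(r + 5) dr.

Use integration by parts with u = log(r + 5), dv = r dr.
Then du = 1/(r + 5) dr and v = r**2/2.

r**2*log(r + 5)/2 - r**2/4 + 5*r/2 - 25*log(r + 5)/2 + C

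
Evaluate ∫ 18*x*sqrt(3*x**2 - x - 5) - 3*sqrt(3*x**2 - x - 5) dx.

2*(3*x**2 - x - 5)**(3/2) + C

Let u = 3*x**2 - x - 5, so du = (6*x - 1) dx.
Rewriting, the integral becomes 3·∫ √u du = 3·(2/3)u^(3/2).
Substituting back, u = 3*x**2 - x - 5.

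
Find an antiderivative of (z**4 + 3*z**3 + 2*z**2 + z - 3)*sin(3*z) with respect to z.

-z**4*cos(3*z)/3 + 4*z**3*sin(3*z)/9 - z**3*cos(3*z) + z**2*sin(3*z) - 2*z**2*cos(3*z)/9 + 4*z*sin(3*z)/27 + z*cos(3*z)/3 - sin(3*z)/9 + 85*cos(3*z)/81 + C

Use integration by parts with u = z**4 + 3*z**3 + 2*z**2 + z - 3, dv = sin(3*z) dz, so v = -cos(3*z)/3.
Apply parts 4 times (tabular method): alternate signs, differentiate u down to 0, integrate dv up.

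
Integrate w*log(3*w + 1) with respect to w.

Use integration by parts with u = log(3*w + 1), dv = w dw.
Then du = 3/(3*w + 1) dw and v = w**2/2.

w**2*log(3*w + 1)/2 - w**2/4 + w/6 - log(3*w + 1)/18 + C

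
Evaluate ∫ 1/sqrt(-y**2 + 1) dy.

asin(y) + C

Substitute y = sin(θ), so dy = cos(θ) dθ and the radical becomes sqrt(-y**2 + 1) = cos(θ) by the Pythagorean identity.
Integrate the resulting trig expression in θ, then back-substitute θ = asin(y), sin(θ) = y, cos(θ) = sqrt(-y**2 + 1) (absorbing any constant into C).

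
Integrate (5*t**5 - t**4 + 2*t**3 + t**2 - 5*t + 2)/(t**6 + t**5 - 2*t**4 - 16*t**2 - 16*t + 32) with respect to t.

Factor the denominator: (t - 2)*(t - 1)*(t + 2)**2*(t**2 + 4).
Partial-fraction decomposition: (48*t - 47)/(40*(t**2 + 4)) + 769/(288*(t + 2)) - 11/(6*(t + 2)**2) - 4/(45*(t - 1)) + 39/(32*(t - 2)).
Integrate each term; A/(t−a) gives A·log|t−a|; the (Bt+D)/(t²+p²) term gives a log and an atan.

39*log(t - 2)/32 - 4*log(t - 1)/45 + 769*log(t + 2)/288 + 3*log(t**2 + 4)/5 - 47*atan(t/2)/80 + 11/(6*t + 12) + C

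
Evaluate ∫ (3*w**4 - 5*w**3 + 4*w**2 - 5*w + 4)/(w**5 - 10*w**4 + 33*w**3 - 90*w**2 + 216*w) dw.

Factor the denominator: w*(w - 6)*(w - 4)*(w**2 + 9).
Partial-fraction decomposition: (29*w + 1626)/(675*(w**2 + 9)) - 62/(25*(w - 4)) + 1463/(270*(w - 6)) + 1/(54*w).
Integrate each term; A/(w−a) gives A·log|w−a|; the (Bw+D)/(w²+p²) term gives a log and an atan.

log(w)/54 + 1463*log(w - 6)/270 - 62*log(w - 4)/25 + 29*log(w**2 + 9)/1350 + 542*atan(w/3)/675 + C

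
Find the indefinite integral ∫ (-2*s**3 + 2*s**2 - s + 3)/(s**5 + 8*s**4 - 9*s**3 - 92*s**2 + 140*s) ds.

Factor the denominator: s*(s - 2)**2*(s + 5)*(s + 7).
Partial-fraction decomposition: 397/(567*(s + 7)) - 22/(35*(s + 5)) - 211/(2268*(s - 2)) - 1/(18*(s - 2)**2) + 3/(140*s).
Integrate each term; A/(s−a) gives A·log|s−a|; A/(s−a)² gives −A/(s−a).

3*log(s)/140 - 211*log(s - 2)/2268 - 22*log(s + 5)/35 + 397*log(s + 7)/567 + 1/(18*s - 36) + C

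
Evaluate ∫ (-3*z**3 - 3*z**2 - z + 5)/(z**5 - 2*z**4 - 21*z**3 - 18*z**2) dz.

41*log(z)/108 - 757*log(z - 6)/2268 - 3*log(z + 1)/7 + 31*log(z + 3)/81 + 5/(18*z) + C

Factor the denominator: z**2*(z - 6)*(z + 1)*(z + 3).
Partial-fraction decomposition: 31/(81*(z + 3)) - 3/(7*(z + 1)) - 757/(2268*(z - 6)) + 41/(108*z) - 5/(18*z**2).
Integrate each term; A/(z−a) gives A·log|z−a|; A/(z−a)² gives −A/(z−a).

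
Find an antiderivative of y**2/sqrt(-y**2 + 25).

Substitute y = 5·sin(θ), so dy = 5·cos(θ) dθ and the radical becomes sqrt(-y**2 + 25) = 5·cos(θ) by the Pythagorean identity.
Integrate the resulting trig expression in θ, then back-substitute θ = asin(y/5), sin(θ) = y/5, cos(θ) = sqrt(-y**2 + 25)/5 (absorbing any constant into C).

-y*sqrt(-y**2 + 25)/2 + 25*asin(y/5)/2 + C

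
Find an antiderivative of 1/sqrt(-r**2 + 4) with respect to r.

Substitute r = 2·sin(θ), so dr = 2·cos(θ) dθ and the radical becomes sqrt(-r**2 + 4) = 2·cos(θ) by the Pythagorean identity.
Integrate the resulting trig expression in θ, then back-substitute θ = asin(r/2), sin(θ) = r/2, cos(θ) = sqrt(-r**2 + 4)/2 (absorbing any constant into C).

asin(r/2) + C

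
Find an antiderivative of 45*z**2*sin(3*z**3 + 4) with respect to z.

Let u = 3*z**3 + 4, so du = (9*z**2) dz.
Rewriting, the integral becomes 5·∫ sin(u) du = 5·-cos(u).
Substituting back, u = 3*z**3 + 4.

-5*cos(3*z**3 + 4) + C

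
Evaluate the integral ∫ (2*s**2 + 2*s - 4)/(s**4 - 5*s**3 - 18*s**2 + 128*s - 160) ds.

-2*log(s - 4)/9 + 2*log(s - 2)/7 - 4*log(s + 5)/63 - 2/(s - 4) + C

Factor the denominator: (s - 4)**2*(s - 2)*(s + 5).
Partial-fraction decomposition: -4/(63*(s + 5)) + 2/(7*(s - 2)) - 2/(9*(s - 4)) + 2/(s - 4)**2.
Integrate each term; A/(s−a) gives A·log|s−a|; A/(s−a)² gives −A/(s−a).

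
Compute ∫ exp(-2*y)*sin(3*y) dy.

-2*exp(-2*y)*sin(3*y)/13 - 3*exp(-2*y)*cos(3*y)/13 + C

Let I denote the integral. Integrate by parts with u = sin(3*y), dv = exp(-2*y) dy, so v = -exp(-2*y)/2: I = -exp(-2*y)*sin(3*y)/2 + (3/2)·∫ exp(-2*y)*cos(3*y) dy.
Apply parts again with u = cos(3*y), dv = exp(-2*y) dy: ∫ exp(-2*y)*cos(3*y) dy = -exp(-2*y)*cos(3*y)/2 − (3/2)·I. Substituting back brings back I: I = -exp(-2*y)*sin(3*y)/2 - 3*exp(-2*y)*cos(3*y)/4 − (9/4)·I.
Solving for I: (1 + 9/4)·I equals the remaining terms, so I = (4/13)·(-exp(-2*y)*sin(3*y)/2 - 3*exp(-2*y)*cos(3*y)/4).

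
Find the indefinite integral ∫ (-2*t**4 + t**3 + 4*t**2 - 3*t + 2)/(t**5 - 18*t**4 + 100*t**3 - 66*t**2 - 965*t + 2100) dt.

Factor the denominator: (t - 7)*(t - 5)**2*(t - 4)*(t + 3).
Partial-fraction decomposition: -71/(2240*(t + 3)) + 394/(21*(t - 4)) + 957/(64*(t - 5)) + 519/(8*(t - 5)**2) - 2141/(60*(t - 7)).
Integrate each term; A/(t−a) gives A·log|t−a|; A/(t−a)² gives −A/(t−a).

-2141*log(t - 7)/60 + 957*log(t - 5)/64 + 394*log(t - 4)/21 - 71*log(t + 3)/2240 - 519/(8*t - 40) + C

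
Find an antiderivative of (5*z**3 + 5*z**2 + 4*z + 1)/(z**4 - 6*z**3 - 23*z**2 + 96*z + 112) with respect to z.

Factor the denominator: (z - 7)*(z - 4)*(z + 1)*(z + 4).
Partial-fraction decomposition: 85/(88*(z + 4)) - 1/(40*(z + 1)) - 139/(40*(z - 4)) + 663/(88*(z - 7)).
Integrate each term: A/(z−a) contributes A·log|z−a|.

663*log(z - 7)/88 - 139*log(z - 4)/40 - log(z + 1)/40 + 85*log(z + 4)/88 + C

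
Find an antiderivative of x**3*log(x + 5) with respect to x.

Use integration by parts with u = log(x + 5), dv = x**3 dx.
Then du = 1/(x + 5) dx and v = x**4/4.

x**4*log(x + 5)/4 - x**4/16 + 5*x**3/12 - 25*x**2/8 + 125*x/4 - 625*log(x + 5)/4 + C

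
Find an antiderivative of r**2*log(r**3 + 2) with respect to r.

r**3*log(r**3 + 2)/3 - r**3/3 + 2*log(r**3 + 2)/3 + C

Let u = r**3 + 2, so du = (3*r**2) dr.
The integral becomes (1/3)·∫ log(u) du; integrate by parts with u′=log(u), dv′=du.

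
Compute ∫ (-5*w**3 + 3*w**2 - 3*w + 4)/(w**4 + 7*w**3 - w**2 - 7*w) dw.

-4*log(w)/7 - log(w - 1)/16 + 5*log(w + 1)/4 - 629*log(w + 7)/112 + C

Factor the denominator: w*(w - 1)*(w + 1)*(w + 7).
Partial-fraction decomposition: -629/(112*(w + 7)) + 5/(4*(w + 1)) - 1/(16*(w - 1)) - 4/(7*w).
Integrate each term: A/(w−a) contributes A·log|w−a|.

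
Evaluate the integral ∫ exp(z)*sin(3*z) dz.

Let I denote the integral. Integrate by parts with u = sin(3*z), dv = exp(z) dz, so v = exp(z): I = exp(z)*sin(3*z) − 3·∫ exp(z)*cos(3*z) dz.
Apply parts again with u = cos(3*z), dv = exp(z) dz: ∫ exp(z)*cos(3*z) dz = exp(z)*cos(3*z) + 3·I. Substituting back brings back I: I = exp(z)*sin(3*z) - 3*exp(z)*cos(3*z) − 9·I.
Solving for I: (1 + 9)·I equals the remaining terms, so I = (1/10)·(exp(z)*sin(3*z) - 3*exp(z)*cos(3*z)).

exp(z)*sin(3*z)/10 - 3*exp(z)*cos(3*z)/10 + C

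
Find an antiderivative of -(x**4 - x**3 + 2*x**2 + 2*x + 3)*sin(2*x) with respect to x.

Use integration by parts with u = x**4 - x**3 + 2*x**2 + 2*x + 3, dv = -sin(2*x) dx, so v = cos(2*x)/2.
Apply parts 4 times (tabular method): alternate signs, differentiate u down to 0, integrate dv up.

x**4*cos(2*x)/2 - x**3*sin(2*x) - x**3*cos(2*x)/2 + 3*x**2*sin(2*x)/4 - x**2*cos(2*x)/2 + x*sin(2*x)/2 + 7*x*cos(2*x)/4 - 7*sin(2*x)/8 + 7*cos(2*x)/4 + C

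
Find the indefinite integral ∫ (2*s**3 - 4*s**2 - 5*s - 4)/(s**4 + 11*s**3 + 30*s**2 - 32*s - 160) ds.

-log(s - 2)/18 - 809*log(s + 4)/18 + 47*log(s + 5) - 88/(3*s + 12) + C

Factor the denominator: (s - 2)*(s + 4)**2*(s + 5).
Partial-fraction decomposition: 47/(s + 5) - 809/(18*(s + 4)) + 88/(3*(s + 4)**2) - 1/(18*(s - 2)).
Integrate each term; A/(s−a) gives A·log|s−a|; A/(s−a)² gives −A/(s−a).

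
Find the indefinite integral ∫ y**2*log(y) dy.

y**3*log(y)/3 - y**3/9 + C

Use integration by parts with u = log(y), dv = y**2 dy.
Then du = 1/y dy and v = y**3/3.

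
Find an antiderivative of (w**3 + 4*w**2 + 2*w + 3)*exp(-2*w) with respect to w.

(-4*w**3 - 22*w**2 - 30*w - 27)*exp(-2*w)/8 + C

Use integration by parts with u = w**3 + 4*w**2 + 2*w + 3, dv = exp(-2*w) dw, so v = -exp(-2*w)/2.
Apply parts 3 times (tabular method): alternate signs, differentiate u down to 0, integrate dv up.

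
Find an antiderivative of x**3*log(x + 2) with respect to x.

Use integration by parts with u = log(x + 2), dv = x**3 dx.
Then du = 1/(x + 2) dx and v = x**4/4.

x**4*log(x + 2)/4 - x**4/16 + x**3/6 - x**2/2 + 2*x - 4*log(x + 2) + C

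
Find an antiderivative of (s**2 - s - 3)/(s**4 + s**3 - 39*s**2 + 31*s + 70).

17*log(s - 5)/216 + log(s - 2)/81 - log(s + 1)/108 - 53*log(s + 7)/648 + C

Factor the denominator: (s - 5)*(s - 2)*(s + 1)*(s + 7).
Partial-fraction decomposition: -53/(648*(s + 7)) - 1/(108*(s + 1)) + 1/(81*(s - 2)) + 17/(216*(s - 5)).
Integrate each term: A/(s−a) contributes A·log|s−a|.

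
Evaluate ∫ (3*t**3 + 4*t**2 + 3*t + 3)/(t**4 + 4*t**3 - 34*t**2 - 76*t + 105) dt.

Factor the denominator: (t - 5)*(t - 1)*(t + 3)*(t + 7).
Partial-fraction decomposition: 851/(384*(t + 7)) - 51/(128*(t + 3)) - 13/(128*(t - 1)) + 493/(384*(t - 5)).
Integrate each term: A/(t−a) contributes A·log|t−a|.

493*log(t - 5)/384 - 13*log(t - 1)/128 - 51*log(t + 3)/128 + 851*log(t + 7)/384 + C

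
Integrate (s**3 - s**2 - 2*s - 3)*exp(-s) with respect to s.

Use integration by parts with u = s**3 - s**2 - 2*s - 3, dv = exp(-s) ds, so v = -exp(-s).
Apply parts 3 times (tabular method): alternate signs, differentiate u down to 0, integrate dv up.

(-s**3 - 2*s**2 - 2*s + 1)*exp(-s) + C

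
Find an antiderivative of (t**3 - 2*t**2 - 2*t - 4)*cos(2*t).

Use integration by parts with u = t**3 - 2*t**2 - 2*t - 4, dv = cos(2*t) dt, so v = sin(2*t)/2.
Apply parts 3 times (tabular method): alternate signs, differentiate u down to 0, integrate dv up.

t**3*sin(2*t)/2 - t**2*sin(2*t) + 3*t**2*cos(2*t)/4 - 7*t*sin(2*t)/4 - t*cos(2*t) - 3*sin(2*t)/2 - 7*cos(2*t)/8 + C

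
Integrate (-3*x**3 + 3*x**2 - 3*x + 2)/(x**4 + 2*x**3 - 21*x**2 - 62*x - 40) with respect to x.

Factor the denominator: (x - 5)*(x + 1)*(x + 2)*(x + 4).
Partial-fraction decomposition: -127/(27*(x + 4)) + 22/(7*(x + 2)) - 11/(18*(x + 1)) - 313/(378*(x - 5)).
Integrate each term: A/(x−a) contributes A·log|x−a|.

-313*log(x - 5)/378 - 11*log(x + 1)/18 + 22*log(x + 2)/7 - 127*log(x + 4)/27 + C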